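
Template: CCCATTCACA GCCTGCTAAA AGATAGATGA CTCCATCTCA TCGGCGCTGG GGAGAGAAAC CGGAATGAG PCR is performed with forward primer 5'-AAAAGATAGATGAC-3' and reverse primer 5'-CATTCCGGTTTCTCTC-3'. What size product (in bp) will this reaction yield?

The forward primer matches the template at positions 18–31.
Reverse complement of the reverse primer: GAGAGAAACCGGAATG. This occurs on the top strand at positions 52–67.
The product runs from position 18 to position 67, so its length is 67 − 18 + 1 = 50 bp.

50 bp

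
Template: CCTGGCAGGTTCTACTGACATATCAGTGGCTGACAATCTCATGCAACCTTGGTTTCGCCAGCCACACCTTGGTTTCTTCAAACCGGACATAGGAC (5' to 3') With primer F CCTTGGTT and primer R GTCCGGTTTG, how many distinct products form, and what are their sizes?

Two products: 42 bp, 22 bp

The forward primer CCTTGGTT matches the top strand at positions 47–54, 67–74.
The reverse primer's reverse complement is CAAACCGGAC, matching at positions 79–88.
Each forward site pairs with the reverse site to give a product ending at position 88: sizes 42, 22 bp.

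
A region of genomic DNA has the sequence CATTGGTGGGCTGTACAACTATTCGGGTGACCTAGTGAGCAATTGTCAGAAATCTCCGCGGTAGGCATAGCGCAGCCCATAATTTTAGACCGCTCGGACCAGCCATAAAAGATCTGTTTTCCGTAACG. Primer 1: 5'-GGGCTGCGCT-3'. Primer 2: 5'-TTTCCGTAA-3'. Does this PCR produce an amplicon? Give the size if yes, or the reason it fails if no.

Primer 1 (GGGCTGCGCT) has reverse complement AGCGCAGCCC, which matches the top strand at positions 69–78; primer 1 anneals to the top strand there with its 3' end pointing upstream toward position 69.
Primer 2 (TTTCCGTAA) matches the top strand directly at positions 118–126; it anneals to the bottom strand with its 3' end pointing downstream toward position 126.
The 3' ends diverge (primer 1 extends toward position 1, primer 2 toward position 128), so the primers never converge on a shared product.

No product — the primers' 3' ends point away from each other.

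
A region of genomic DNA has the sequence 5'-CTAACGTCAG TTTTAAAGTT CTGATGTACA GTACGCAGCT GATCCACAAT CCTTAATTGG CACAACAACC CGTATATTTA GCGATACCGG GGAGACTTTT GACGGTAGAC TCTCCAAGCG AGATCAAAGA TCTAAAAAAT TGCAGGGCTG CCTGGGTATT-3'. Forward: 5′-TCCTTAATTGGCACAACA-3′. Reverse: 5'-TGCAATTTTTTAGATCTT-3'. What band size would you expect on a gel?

95 bp

Forward primer TCCTTAATTGGCACAACA is found on the top strand at positions 50–67.
The reverse primer's reverse complement is AAGATCTAAAAAATTGCA, which matches the template at positions 127–144.
The product runs from position 50 to position 144, so its length is 144 − 50 + 1 = 95 bp.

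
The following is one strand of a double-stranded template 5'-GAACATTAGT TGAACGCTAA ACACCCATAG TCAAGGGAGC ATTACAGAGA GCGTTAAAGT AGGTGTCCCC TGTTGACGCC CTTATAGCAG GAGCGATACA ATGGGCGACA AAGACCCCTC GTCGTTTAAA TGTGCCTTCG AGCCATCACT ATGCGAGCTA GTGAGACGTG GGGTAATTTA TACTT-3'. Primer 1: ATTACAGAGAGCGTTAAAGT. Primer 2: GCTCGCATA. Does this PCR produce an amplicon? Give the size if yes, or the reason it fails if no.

Primer 1 (ATTACAGAGAGCGTTAAAGT) matches the top strand at positions 41–60; it acts as a forward primer.
Primer 2's reverse complement is TATGCGAGC, matching the top strand at positions 150–158; it acts as a reverse primer.
The 3' ends face each other across positions 41–158, giving a 118 bp product.

Yes — a 118 bp product.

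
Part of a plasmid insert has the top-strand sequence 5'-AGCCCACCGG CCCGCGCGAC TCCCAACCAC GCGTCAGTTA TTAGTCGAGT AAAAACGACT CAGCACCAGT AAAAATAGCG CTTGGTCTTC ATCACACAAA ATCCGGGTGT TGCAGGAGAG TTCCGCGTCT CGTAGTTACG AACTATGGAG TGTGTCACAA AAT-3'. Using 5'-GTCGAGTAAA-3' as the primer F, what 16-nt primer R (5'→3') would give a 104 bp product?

The forward primer binds at positions 44–53, so a 104 bp product ends at position 44 + 104 − 1 = 147.
The reverse primer anneals to the top strand over positions 132–147, i.e. to GTAGTTACGAACTATG.
Its sequence written 5'→3' is the reverse complement: CATAGTTCGTAACTAC.

5'-CATAGTTCGTAACTAC-3'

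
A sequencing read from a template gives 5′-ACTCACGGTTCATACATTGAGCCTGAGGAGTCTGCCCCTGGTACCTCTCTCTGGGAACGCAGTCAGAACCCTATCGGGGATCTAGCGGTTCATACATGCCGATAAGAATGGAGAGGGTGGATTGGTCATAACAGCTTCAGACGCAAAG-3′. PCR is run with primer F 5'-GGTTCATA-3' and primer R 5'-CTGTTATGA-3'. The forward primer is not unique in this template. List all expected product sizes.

The forward primer GGTTCATA matches the top strand at positions 7–14, 87–94.
The reverse primer's reverse complement is TCATAACAG, matching at positions 126–134.
Each forward site pairs with the reverse site to give a product ending at position 134: sizes 128, 48 bp.

128 bp, 48 bp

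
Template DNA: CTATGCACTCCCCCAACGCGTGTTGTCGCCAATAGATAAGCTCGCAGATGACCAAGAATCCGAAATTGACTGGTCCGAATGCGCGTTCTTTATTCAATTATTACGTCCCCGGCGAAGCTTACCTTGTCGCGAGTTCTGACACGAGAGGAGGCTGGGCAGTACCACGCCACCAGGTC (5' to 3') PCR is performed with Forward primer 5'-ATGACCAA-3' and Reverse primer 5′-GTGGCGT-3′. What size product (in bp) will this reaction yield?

123 bp

Scanning the template, ATGACCAA occurs at positions 48–55; this primer anneals to the bottom strand there with its 3' end pointing downstream.
Reverse complement of the reverse primer: ACGCCAC. This occurs on the top strand at positions 164–170.
Amplicon spans positions 48–170: 123 bp.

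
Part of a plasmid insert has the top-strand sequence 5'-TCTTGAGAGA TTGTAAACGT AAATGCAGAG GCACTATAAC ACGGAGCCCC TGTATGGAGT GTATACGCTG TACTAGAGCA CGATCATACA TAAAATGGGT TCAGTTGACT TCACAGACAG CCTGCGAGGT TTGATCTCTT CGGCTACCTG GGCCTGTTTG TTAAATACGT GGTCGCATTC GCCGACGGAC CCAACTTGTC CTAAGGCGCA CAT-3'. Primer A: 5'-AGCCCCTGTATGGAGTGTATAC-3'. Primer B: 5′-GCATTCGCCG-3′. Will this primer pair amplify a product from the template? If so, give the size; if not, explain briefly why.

No product — both primers anneal to the same strand and extend in the same direction.

Primer A (AGCCCCTGTATGGAGTGTATAC) matches the top strand at positions 45–66 (3' end points downstream).
Primer B (GCATTCGCCG) also matches the top strand directly, at positions 175–184 — its reverse complement CGGCGAATGC is not present.
Both primers anneal to the bottom strand with 3' ends pointing the same way, so neither can prime synthesis back toward the other.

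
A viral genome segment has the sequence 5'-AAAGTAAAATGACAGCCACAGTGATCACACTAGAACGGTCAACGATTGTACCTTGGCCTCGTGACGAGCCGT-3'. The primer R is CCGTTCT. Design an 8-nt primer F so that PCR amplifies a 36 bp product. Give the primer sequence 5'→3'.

5'-AGTAAAAT-3'

The reverse primer's reverse complement AGAACGG matches the template at positions 32–38, so the product ends at position 38.
A 36 bp product then starts at position 38 − 36 + 1 = 3.
The forward primer is identical to the top strand there: AGTAAAAT.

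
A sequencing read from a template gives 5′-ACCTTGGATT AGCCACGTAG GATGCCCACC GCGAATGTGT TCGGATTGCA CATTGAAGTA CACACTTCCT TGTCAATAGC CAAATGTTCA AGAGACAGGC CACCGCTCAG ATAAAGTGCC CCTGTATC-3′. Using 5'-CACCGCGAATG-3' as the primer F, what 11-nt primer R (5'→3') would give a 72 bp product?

5'-CTGTCTCTTGA-3'

The forward primer binds at positions 27–37, so a 72 bp product ends at position 27 + 72 − 1 = 98.
The reverse primer anneals to the top strand over positions 88–98, i.e. to TCAAGAGACAG.
Its sequence written 5'→3' is the reverse complement: CTGTCTCTTGA.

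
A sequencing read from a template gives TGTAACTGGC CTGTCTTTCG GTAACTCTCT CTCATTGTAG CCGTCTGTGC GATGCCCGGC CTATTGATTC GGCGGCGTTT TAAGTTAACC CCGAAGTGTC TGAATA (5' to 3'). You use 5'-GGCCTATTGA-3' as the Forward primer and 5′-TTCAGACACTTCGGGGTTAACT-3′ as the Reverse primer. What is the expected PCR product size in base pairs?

47 bp

Scanning the template, GGCCTATTGA occurs at positions 58–67; this primer anneals to the bottom strand there with its 3' end pointing downstream.
The reverse primer's reverse complement is AGTTAACCCCGAAGTGTCTGAA, which matches the template at positions 83–104.
The product runs from position 58 to position 104, so its length is 104 − 58 + 1 = 47 bp.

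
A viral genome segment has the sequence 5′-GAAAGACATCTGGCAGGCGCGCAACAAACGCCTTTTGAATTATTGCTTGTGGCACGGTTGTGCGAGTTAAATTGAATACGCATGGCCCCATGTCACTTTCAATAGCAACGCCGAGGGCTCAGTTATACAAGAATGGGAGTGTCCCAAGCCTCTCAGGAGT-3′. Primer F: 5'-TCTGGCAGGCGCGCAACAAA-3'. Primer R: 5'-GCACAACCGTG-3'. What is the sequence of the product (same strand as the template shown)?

Forward primer TCTGGCAGGCGCGCAACAAA is found on the top strand at positions 9–28.
Reverse complement of the reverse primer: CACGGTTGTGC. This occurs on the top strand at positions 53–63.
The product is the template from position 9 through 63 (55 bp).

5'-TCTGGCAGGCGCGCAACAAACGCCTTTTGAATTATTGCTTGTGGCACGGTTGTGC-3'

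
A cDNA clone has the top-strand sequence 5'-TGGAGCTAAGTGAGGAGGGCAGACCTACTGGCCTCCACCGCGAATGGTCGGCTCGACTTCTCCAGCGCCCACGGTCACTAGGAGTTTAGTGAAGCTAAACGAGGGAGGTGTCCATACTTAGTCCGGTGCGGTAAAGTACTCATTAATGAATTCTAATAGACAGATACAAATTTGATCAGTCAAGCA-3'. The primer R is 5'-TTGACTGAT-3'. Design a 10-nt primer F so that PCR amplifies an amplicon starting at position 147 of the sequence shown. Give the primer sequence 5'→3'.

The reverse primer's reverse complement ATCAGTCAA matches the template at positions 175–183; the product starts at position 147.
The forward primer is identical to the top strand over positions 147–156: TGAATTCTAA.

5'-TGAATTCTAA-3'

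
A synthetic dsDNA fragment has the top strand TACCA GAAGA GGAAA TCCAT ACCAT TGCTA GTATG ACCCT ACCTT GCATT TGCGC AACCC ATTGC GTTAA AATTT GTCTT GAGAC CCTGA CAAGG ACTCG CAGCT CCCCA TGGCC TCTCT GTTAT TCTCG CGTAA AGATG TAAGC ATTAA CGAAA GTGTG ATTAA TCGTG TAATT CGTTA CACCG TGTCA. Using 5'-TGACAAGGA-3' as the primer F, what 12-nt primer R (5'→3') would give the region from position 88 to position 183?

5'-GTGTAACGAATT-3'

The product's 3' end on the top strand is position 183.
The reverse primer anneals to the top strand over positions 172–183, i.e. to AATTCGTTACAC.
Its sequence written 5'→3' is the reverse complement: GTGTAACGAATT.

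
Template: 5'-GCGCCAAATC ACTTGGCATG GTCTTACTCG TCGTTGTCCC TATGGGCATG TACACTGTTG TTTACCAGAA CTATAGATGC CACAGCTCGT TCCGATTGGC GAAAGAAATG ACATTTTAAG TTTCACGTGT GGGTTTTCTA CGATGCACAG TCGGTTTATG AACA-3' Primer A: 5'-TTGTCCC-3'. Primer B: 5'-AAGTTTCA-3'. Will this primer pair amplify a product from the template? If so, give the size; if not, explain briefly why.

Primer A (TTGTCCC) matches the top strand at positions 34–40 (3' end points downstream).
Primer B (AAGTTTCA) also matches the top strand directly, at positions 118–125 — its reverse complement TGAAACTT is not present.
Both primers anneal to the bottom strand with 3' ends pointing the same way, so neither can prime synthesis back toward the other.

No product — both primers anneal to the same strand and extend in the same direction.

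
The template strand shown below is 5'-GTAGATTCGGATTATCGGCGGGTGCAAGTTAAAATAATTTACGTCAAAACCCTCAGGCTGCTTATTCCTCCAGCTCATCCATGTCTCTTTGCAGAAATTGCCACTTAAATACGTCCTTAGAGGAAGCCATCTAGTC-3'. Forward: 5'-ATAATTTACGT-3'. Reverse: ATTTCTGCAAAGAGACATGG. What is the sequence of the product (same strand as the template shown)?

Scanning the template, ATAATTTACGT occurs at positions 34–44; this primer anneals to the bottom strand there with its 3' end pointing downstream.
The reverse primer's reverse complement is CCATGTCTCTTTGCAGAAAT, which matches the template at positions 79–98.
The product is the template from position 34 through 98 (65 bp).

5'-ATAATTTACGTCAAAACCCTCAGGCTGCTTATTCCTCCAGCTCATCCATGTCTCTTTGCAGAAAT-3'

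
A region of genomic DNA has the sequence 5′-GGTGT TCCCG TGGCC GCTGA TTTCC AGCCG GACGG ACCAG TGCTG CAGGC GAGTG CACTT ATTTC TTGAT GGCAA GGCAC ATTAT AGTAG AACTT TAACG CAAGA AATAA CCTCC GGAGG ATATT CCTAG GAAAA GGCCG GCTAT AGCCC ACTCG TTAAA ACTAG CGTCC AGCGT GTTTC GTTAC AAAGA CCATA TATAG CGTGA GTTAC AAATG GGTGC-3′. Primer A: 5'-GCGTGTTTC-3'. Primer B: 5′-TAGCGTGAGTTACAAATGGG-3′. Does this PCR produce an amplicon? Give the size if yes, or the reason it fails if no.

Primer A (GCGTGTTTC) matches the top strand at positions 172–180 (3' end points downstream).
Primer B (TAGCGTGAGTTACAAATGGG) also matches the top strand directly, at positions 198–217 — its reverse complement CCCATTTGTAACTCACGCTA is not present.
Both primers anneal to the bottom strand with 3' ends pointing the same way, so neither can prime synthesis back toward the other.

No product — both primers anneal to the same strand and extend in the same direction.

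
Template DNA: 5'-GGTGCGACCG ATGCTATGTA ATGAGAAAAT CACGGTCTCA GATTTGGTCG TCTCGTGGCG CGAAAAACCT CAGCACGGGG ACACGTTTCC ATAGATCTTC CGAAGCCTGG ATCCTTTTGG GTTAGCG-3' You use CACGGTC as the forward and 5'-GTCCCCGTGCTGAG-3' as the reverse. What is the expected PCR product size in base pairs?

Forward primer CACGGTC is found on the top strand at positions 31–37.
Taking the reverse complement of GTCCCCGTGCTGAG gives CTCAGCACGGGGAC, found at positions 69–82 on the template; the primer anneals here to the top strand with its 3' end pointing upstream.
Amplicon spans positions 31–82: 52 bp.

52 bp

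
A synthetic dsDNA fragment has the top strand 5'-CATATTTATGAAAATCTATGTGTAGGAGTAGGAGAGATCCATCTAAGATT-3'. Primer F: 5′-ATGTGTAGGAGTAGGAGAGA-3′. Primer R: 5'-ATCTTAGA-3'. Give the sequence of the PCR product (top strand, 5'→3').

5'-ATGTGTAGGAGTAGGAGAGATCCATCTAAGAT-3'

Scanning the template, ATGTGTAGGAGTAGGAGAGA occurs at positions 18–37; this primer anneals to the bottom strand there with its 3' end pointing downstream.
The reverse primer's reverse complement is TCTAAGAT, which matches the template at positions 42–49.
The product is the template from position 18 through 49 (32 bp).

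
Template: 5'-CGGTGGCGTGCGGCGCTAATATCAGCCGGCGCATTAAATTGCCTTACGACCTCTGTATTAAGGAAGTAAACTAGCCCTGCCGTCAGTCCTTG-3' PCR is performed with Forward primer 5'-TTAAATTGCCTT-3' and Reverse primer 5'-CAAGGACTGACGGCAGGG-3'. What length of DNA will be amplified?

Scanning the template, TTAAATTGCCTT occurs at positions 34–45; this primer anneals to the bottom strand there with its 3' end pointing downstream.
The reverse primer's reverse complement is CCCTGCCGTCAGTCCTTG, which matches the template at positions 75–92.
Amplicon spans positions 34–92: 59 bp.

59 bp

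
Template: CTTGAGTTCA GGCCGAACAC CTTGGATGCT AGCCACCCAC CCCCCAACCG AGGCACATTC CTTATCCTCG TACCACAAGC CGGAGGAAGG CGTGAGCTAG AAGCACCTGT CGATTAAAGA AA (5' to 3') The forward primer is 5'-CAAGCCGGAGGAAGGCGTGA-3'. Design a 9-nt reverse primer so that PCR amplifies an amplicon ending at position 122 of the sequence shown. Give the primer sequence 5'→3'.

5'-TTTCTTTAA-3'

The forward primer binds at positions 76–95; the product's 3' end on the top strand is position 122.
The reverse primer anneals to the top strand over positions 114–122, i.e. to TTAAAGAAA.
Its sequence written 5'→3' is the reverse complement: TTTCTTTAA.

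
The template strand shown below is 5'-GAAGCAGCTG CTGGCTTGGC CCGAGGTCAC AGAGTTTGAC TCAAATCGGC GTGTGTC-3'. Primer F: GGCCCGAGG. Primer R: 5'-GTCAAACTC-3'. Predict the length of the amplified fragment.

23 bp

Forward primer GGCCCGAGG is found on the top strand at positions 18–26.
Taking the reverse complement of GTCAAACTC gives GAGTTTGAC, found at positions 32–40 on the template; the primer anneals here to the top strand with its 3' end pointing upstream.
Amplicon spans positions 18–40: 23 bp.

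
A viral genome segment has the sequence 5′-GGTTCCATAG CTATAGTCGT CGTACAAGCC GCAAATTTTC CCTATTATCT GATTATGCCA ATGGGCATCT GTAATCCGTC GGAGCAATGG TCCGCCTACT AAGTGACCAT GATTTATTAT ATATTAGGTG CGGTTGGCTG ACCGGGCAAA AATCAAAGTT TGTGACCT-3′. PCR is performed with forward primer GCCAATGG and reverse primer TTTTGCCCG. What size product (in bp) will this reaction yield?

95 bp

Scanning the template, GCCAATGG occurs at positions 57–64; this primer anneals to the bottom strand there with its 3' end pointing downstream.
The reverse primer's reverse complement is CGGGCAAAA, which matches the template at positions 143–151.
Amplicon spans positions 57–151: 95 bp.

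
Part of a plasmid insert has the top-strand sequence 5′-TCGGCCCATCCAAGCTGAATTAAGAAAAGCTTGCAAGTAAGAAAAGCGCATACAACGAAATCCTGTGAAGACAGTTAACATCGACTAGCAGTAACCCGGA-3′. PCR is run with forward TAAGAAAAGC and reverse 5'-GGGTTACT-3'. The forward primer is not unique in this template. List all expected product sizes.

The forward primer TAAGAAAAGC matches the top strand at positions 21–30, 38–47.
The reverse primer's reverse complement is AGTAACCC, matching at positions 90–97.
Each forward site pairs with the reverse site to give a product ending at position 97: sizes 77, 60 bp.

77 bp, 60 bp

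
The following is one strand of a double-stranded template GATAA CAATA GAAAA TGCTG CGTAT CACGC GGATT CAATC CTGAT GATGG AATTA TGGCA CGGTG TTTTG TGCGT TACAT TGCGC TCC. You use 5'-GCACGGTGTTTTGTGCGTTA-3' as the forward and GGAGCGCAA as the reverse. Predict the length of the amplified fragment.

31 bp

The forward primer matches the template at positions 58–77.
Reverse complement of the reverse primer: TTGCGCTCC. This occurs on the top strand at positions 80–88.
Amplicon spans positions 58–88: 31 bp.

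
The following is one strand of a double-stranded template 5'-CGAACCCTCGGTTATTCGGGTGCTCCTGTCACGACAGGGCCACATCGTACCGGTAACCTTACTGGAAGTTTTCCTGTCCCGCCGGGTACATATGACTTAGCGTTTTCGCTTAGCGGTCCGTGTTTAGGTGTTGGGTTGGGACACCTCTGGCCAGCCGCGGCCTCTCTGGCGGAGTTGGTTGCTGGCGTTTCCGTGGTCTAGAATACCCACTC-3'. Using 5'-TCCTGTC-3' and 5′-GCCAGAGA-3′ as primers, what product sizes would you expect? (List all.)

147 bp, 99 bp

The forward primer TCCTGTC matches the top strand at positions 24–30, 72–78.
The reverse primer's reverse complement is TCTCTGGC, matching at positions 163–170.
Each forward site pairs with the reverse site to give a product ending at position 170: sizes 147, 99 bp.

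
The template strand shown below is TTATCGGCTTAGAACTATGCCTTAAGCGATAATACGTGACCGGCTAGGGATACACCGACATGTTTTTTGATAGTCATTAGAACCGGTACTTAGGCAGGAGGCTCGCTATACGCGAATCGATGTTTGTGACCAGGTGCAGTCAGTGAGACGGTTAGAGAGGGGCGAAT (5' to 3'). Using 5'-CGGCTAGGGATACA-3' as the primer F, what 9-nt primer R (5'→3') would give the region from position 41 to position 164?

5'-CGCCCCTCT-3'

The product's 3' end on the top strand is position 164.
The reverse primer anneals to the top strand over positions 156–164, i.e. to AGAGGGGCG.
Its sequence written 5'→3' is the reverse complement: CGCCCCTCT.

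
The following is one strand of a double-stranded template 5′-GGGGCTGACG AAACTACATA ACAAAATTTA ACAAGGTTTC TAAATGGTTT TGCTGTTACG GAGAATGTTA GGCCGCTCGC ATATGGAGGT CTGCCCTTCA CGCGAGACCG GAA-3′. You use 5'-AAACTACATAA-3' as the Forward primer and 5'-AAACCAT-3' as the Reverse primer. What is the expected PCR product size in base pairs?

The forward primer matches the template at positions 11–21.
Reverse complement of the reverse primer: ATGGTTT. This occurs on the top strand at positions 44–50.
Amplicon spans positions 11–50: 40 bp.

40 bp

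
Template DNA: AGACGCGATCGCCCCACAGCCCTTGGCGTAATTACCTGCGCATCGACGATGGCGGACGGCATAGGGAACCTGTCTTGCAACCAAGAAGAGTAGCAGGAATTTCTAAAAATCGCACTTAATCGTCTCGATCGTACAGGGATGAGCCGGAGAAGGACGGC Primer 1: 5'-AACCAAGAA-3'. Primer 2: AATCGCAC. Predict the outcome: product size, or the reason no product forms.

Primer 1 (AACCAAGAA) matches the top strand at positions 79–87 (3' end points downstream).
Primer 2 (AATCGCAC) also matches the top strand directly, at positions 108–115 — its reverse complement GTGCGATT is not present.
Both primers anneal to the bottom strand with 3' ends pointing the same way, so neither can prime synthesis back toward the other.

No product — both primers anneal to the same strand and extend in the same direction.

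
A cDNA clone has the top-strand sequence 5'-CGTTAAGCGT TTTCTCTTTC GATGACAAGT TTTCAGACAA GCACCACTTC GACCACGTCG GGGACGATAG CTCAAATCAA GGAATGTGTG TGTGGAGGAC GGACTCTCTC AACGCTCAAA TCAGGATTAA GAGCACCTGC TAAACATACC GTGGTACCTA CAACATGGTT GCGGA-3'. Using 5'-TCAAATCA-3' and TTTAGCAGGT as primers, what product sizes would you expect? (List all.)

The forward primer TCAAATCA matches the top strand at positions 72–79, 116–123.
The reverse primer's reverse complement is ACCTGCTAAA, matching at positions 135–144.
Each forward site pairs with the reverse site to give a product ending at position 144: sizes 73, 29 bp.

73 bp, 29 bp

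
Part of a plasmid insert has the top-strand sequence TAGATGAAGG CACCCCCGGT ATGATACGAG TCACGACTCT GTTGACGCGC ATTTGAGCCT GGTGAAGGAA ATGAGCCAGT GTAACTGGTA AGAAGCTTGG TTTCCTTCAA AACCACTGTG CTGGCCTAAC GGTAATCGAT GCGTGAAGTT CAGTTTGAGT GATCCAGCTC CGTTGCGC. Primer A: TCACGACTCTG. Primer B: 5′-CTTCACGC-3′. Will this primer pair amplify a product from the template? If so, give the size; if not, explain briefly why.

Primer A (TCACGACTCTG) matches the top strand at positions 31–41; it acts as a forward primer.
Primer B's reverse complement is GCGTGAAG, matching the top strand at positions 141–148; it acts as a reverse primer.
The 3' ends face each other across positions 31–148, giving a 118 bp product.

Yes — a 118 bp product.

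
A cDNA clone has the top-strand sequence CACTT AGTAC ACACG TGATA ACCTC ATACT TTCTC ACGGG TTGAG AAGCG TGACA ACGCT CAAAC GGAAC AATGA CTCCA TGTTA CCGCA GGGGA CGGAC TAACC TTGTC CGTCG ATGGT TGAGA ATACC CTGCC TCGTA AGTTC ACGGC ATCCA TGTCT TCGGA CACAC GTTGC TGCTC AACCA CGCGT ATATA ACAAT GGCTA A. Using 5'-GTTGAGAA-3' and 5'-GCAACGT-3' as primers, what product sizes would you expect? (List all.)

136 bp, 57 bp

The forward primer GTTGAGAA matches the top strand at positions 40–47, 119–126.
The reverse primer's reverse complement is ACGTTGC, matching at positions 169–175.
Each forward site pairs with the reverse site to give a product ending at position 175: sizes 136, 57 bp.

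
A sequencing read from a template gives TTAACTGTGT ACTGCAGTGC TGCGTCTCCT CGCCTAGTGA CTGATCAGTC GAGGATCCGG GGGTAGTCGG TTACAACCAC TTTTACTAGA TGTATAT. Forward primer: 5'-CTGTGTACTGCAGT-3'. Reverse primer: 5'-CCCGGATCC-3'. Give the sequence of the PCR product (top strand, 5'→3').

Forward primer CTGTGTACTGCAGT is found on the top strand at positions 5–18.
Reverse complement of the reverse primer: GGATCCGGG. This occurs on the top strand at positions 53–61.
The product is the template from position 5 through 61 (57 bp).

5'-CTGTGTACTGCAGTGCTGCGTCTCCTCGCCTAGTGACTGATCAGTCGAGGATCCGGG-3'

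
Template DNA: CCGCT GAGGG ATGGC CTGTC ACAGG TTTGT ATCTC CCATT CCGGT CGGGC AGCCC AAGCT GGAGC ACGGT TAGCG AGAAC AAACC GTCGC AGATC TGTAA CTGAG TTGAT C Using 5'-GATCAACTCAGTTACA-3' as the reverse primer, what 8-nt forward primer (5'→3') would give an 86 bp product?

5'-TTTGTATC-3'

The reverse primer's reverse complement TGTAACTGAGTTGATC matches the template at positions 96–111, so the product ends at position 111.
An 86 bp product then starts at position 111 − 86 + 1 = 26.
The forward primer is identical to the top strand there: TTTGTATC.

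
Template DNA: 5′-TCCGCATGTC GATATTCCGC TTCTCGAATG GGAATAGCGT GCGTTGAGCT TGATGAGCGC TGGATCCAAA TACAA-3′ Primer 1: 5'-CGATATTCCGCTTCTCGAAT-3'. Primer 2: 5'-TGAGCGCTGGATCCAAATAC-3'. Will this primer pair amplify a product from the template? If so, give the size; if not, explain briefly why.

No product — both primers anneal to the same strand and extend in the same direction.

Primer 1 (CGATATTCCGCTTCTCGAAT) matches the top strand at positions 10–29 (3' end points downstream).
Primer 2 (TGAGCGCTGGATCCAAATAC) also matches the top strand directly, at positions 54–73 — its reverse complement GTATTTGGATCCAGCGCTCA is not present.
Both primers anneal to the bottom strand with 3' ends pointing the same way, so neither can prime synthesis back toward the other.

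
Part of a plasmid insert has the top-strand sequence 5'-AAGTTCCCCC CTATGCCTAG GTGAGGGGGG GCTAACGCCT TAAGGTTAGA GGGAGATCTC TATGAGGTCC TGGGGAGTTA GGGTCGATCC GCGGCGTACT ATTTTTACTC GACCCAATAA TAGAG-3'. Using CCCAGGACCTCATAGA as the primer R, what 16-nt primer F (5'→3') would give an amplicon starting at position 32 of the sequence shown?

5'-CTAACGCCTTAAGGTT-3'

The reverse primer's reverse complement TCTATGAGGTCCTGGG matches the template at positions 59–74; the product starts at position 32.
The forward primer is identical to the top strand over positions 32–47: CTAACGCCTTAAGGTT.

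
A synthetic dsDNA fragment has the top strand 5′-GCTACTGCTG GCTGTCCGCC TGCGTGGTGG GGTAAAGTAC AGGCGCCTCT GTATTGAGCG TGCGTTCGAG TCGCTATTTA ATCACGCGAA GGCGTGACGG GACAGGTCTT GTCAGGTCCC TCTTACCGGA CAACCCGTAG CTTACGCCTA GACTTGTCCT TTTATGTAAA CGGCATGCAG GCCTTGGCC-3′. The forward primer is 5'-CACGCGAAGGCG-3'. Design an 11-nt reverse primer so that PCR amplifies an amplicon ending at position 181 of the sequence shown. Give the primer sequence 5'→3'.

The forward primer binds at positions 83–94; the product's 3' end on the top strand is position 181.
The reverse primer anneals to the top strand over positions 171–181, i.e. to CGGCATGCAGG.
Its sequence written 5'→3' is the reverse complement: CCTGCATGCCG.

5'-CCTGCATGCCG-3'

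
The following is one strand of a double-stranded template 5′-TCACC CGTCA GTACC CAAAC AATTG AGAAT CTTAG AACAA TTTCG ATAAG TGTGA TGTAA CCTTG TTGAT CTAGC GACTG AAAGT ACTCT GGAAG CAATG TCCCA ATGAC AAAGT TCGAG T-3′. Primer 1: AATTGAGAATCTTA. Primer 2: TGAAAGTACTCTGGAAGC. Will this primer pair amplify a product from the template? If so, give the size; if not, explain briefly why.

No product — both primers anneal to the same strand and extend in the same direction.

Primer 1 (AATTGAGAATCTTA) matches the top strand at positions 21–34 (3' end points downstream).
Primer 2 (TGAAAGTACTCTGGAAGC) also matches the top strand directly, at positions 79–96 — its reverse complement GCTTCCAGAGTACTTTCA is not present.
Both primers anneal to the bottom strand with 3' ends pointing the same way, so neither can prime synthesis back toward the other.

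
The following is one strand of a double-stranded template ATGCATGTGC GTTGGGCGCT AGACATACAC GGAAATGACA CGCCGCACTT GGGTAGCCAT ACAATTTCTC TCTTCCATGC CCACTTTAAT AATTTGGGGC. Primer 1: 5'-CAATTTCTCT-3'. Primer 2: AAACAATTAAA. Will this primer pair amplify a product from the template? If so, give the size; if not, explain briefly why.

Primer 2 (AAACAATTAAA) does not match the top strand, and its reverse complement TTTAATTGTTT does not match either.
With no annealing site for primer 2, no amplification occurs.

No product — primer 2 has no binding site in the template.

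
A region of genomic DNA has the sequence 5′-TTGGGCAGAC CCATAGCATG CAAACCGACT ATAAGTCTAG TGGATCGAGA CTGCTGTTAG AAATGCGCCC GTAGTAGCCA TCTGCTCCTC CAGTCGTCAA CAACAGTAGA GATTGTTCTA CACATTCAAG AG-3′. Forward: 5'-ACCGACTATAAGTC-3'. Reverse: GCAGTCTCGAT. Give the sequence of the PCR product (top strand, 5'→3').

The forward primer matches the template at positions 24–37.
Reverse complement of the reverse primer: ATCGAGACTGC. This occurs on the top strand at positions 44–54.
The product is the template from position 24 through 54 (31 bp).

5'-ACCGACTATAAGTCTAGTGGATCGAGACTGC-3'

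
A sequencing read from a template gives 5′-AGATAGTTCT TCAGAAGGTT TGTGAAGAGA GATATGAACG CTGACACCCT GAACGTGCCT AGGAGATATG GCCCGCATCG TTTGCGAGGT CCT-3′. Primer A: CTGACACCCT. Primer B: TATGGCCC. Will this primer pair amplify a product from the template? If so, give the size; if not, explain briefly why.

Primer A (CTGACACCCT) matches the top strand at positions 41–50 (3' end points downstream).
Primer B (TATGGCCC) also matches the top strand directly, at positions 67–74 — its reverse complement GGGCCATA is not present.
Both primers anneal to the bottom strand with 3' ends pointing the same way, so neither can prime synthesis back toward the other.

No product — both primers anneal to the same strand and extend in the same direction.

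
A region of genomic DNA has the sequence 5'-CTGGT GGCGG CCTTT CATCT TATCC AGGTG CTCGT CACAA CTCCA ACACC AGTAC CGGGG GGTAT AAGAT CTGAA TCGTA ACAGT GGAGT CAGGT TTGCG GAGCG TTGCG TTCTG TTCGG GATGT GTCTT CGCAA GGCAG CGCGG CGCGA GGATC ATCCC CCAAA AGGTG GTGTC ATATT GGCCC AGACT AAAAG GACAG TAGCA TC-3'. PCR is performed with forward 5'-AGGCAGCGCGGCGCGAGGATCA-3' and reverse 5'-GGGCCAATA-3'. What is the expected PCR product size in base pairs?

51 bp

The forward primer matches the template at positions 135–156.
The reverse primer's reverse complement is TATTGGCCC, which matches the template at positions 177–185.
The product runs from position 135 to position 185, so its length is 185 − 135 + 1 = 51 bp.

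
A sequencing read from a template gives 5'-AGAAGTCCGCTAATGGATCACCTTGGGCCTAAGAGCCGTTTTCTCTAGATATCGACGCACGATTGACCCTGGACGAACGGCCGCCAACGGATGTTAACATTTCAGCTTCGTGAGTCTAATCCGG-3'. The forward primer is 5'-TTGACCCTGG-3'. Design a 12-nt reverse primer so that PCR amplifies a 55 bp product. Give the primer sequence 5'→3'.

5'-AGACTCACGAAG-3'

The forward primer binds at positions 63–72, so a 55 bp product ends at position 63 + 55 − 1 = 117.
The reverse primer anneals to the top strand over positions 106–117, i.e. to CTTCGTGAGTCT.
Its sequence written 5'→3' is the reverse complement: AGACTCACGAAG.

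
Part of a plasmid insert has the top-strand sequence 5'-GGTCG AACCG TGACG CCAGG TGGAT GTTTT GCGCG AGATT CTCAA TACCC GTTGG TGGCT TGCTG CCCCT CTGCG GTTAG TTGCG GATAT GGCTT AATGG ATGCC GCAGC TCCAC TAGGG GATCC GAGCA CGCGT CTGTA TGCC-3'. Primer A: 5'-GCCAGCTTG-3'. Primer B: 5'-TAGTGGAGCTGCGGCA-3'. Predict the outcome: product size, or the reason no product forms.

No product — primer A has no binding site in the template.

Primer A (GCCAGCTTG) does not match the top strand, and its reverse complement CAAGCTGGC does not match either.
With no annealing site for primer A, no amplification occurs.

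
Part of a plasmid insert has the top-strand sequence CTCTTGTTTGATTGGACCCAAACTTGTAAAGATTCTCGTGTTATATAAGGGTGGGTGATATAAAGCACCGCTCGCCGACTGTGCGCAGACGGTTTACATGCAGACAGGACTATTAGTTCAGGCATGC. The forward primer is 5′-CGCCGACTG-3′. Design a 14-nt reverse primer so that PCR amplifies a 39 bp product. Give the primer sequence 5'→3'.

The forward primer binds at positions 73–81, so a 39 bp product ends at position 73 + 39 − 1 = 111.
The reverse primer anneals to the top strand over positions 98–111, i.e. to ATGCAGACAGGACT.
Its sequence written 5'→3' is the reverse complement: AGTCCTGTCTGCAT.

5'-AGTCCTGTCTGCAT-3'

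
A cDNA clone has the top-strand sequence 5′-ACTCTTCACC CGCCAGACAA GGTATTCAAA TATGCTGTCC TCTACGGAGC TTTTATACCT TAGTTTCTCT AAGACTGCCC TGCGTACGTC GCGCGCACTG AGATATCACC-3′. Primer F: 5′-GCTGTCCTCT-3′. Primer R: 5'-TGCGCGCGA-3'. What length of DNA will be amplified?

Scanning the template, GCTGTCCTCT occurs at positions 34–43; this primer anneals to the bottom strand there with its 3' end pointing downstream.
Taking the reverse complement of TGCGCGCGA gives TCGCGCGCA, found at positions 89–97 on the template; the primer anneals here to the top strand with its 3' end pointing upstream.
The product runs from position 34 to position 97, so its length is 97 − 34 + 1 = 64 bp.

64 bp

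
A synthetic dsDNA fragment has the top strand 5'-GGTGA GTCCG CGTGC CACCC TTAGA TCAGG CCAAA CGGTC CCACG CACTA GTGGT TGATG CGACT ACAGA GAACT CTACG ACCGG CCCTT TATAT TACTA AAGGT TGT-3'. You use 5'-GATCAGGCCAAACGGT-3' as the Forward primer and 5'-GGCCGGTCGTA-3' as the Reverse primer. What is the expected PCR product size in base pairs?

Forward primer GATCAGGCCAAACGGT is found on the top strand at positions 24–39.
Reverse complement of the reverse primer: TACGACCGGCC. This occurs on the top strand at positions 77–87.
The product runs from position 24 to position 87, so its length is 87 − 24 + 1 = 64 bp.

64 bp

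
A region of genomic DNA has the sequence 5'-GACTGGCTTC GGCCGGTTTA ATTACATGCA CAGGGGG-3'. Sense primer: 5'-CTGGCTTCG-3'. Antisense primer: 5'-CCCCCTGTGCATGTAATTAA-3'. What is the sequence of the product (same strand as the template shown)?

Forward primer CTGGCTTCG is found on the top strand at positions 3–11.
Taking the reverse complement of CCCCCTGTGCATGTAATTAA gives TTAATTACATGCACAGGGGG, found at positions 18–37 on the template; the primer anneals here to the top strand with its 3' end pointing upstream.
The product is the template from position 3 through 37 (35 bp).

5'-CTGGCTTCGGCCGGTTTAATTACATGCACAGGGGG-3'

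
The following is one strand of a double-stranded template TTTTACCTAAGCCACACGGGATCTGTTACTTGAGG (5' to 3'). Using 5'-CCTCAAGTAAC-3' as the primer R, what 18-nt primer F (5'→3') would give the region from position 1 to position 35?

5'-TTTTACCTAAGCCACACG-3'

The reverse primer's reverse complement GTTACTTGAGG matches the template at positions 25–35; the product starts at position 1.
The forward primer is identical to the top strand over positions 1–18: TTTTACCTAAGCCACACG.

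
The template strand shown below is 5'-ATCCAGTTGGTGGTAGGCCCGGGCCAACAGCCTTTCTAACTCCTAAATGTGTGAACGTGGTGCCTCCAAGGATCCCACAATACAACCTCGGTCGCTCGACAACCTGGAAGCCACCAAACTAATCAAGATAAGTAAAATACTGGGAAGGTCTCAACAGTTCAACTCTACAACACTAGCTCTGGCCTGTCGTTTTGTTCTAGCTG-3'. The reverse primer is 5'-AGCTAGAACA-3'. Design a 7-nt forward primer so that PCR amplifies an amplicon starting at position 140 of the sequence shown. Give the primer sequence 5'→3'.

5'-CTGGGAA-3'

The reverse primer's reverse complement TGTTCTAGCT matches the template at positions 193–202; the product starts at position 140.
The forward primer is identical to the top strand over positions 140–146: CTGGGAA.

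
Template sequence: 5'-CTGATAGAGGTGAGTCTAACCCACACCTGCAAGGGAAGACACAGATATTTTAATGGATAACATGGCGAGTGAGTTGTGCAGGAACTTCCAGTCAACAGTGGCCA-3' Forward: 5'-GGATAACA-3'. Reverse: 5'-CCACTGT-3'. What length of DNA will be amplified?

47 bp

Forward primer GGATAACA is found on the top strand at positions 55–62.
Taking the reverse complement of CCACTGT gives ACAGTGG, found at positions 95–101 on the template; the primer anneals here to the top strand with its 3' end pointing upstream.
Amplicon spans positions 55–101: 47 bp.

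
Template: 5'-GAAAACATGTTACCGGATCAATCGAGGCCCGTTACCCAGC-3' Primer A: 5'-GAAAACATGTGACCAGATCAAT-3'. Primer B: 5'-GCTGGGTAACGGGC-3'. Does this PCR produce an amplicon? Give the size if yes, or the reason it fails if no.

No product — primer A has no binding site in the template.

Primer A (GAAAACATGTGACCAGATCAAT) does not match the top strand, and its reverse complement ATTGATCTGGTCACATGTTTTC does not match either.
With no annealing site for primer A, no amplification occurs.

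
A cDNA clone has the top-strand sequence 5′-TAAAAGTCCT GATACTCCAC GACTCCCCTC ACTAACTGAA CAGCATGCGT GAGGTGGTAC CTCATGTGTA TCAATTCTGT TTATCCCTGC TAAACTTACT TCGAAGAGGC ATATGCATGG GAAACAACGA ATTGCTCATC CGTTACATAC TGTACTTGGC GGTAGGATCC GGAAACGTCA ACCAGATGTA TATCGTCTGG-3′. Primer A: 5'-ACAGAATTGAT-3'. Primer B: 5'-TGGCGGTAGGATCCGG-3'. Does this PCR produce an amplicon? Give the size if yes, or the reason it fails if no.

No product — the primers' 3' ends point away from each other.

Primer A (ACAGAATTGAT) has reverse complement ATCAATTCTGT, which matches the top strand at positions 70–80; primer A anneals to the top strand there with its 3' end pointing upstream toward position 70.
Primer B (TGGCGGTAGGATCCGG) matches the top strand directly at positions 157–172; it anneals to the bottom strand with its 3' end pointing downstream toward position 172.
The 3' ends diverge (primer A extends toward position 1, primer B toward position 200), so the primers never converge on a shared product.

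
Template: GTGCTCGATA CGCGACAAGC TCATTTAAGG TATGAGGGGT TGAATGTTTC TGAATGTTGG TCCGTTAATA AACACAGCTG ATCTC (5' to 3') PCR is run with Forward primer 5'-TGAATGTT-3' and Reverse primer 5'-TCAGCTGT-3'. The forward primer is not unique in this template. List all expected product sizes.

The forward primer TGAATGTT matches the top strand at positions 41–48, 51–58.
The reverse primer's reverse complement is ACAGCTGA, matching at positions 74–81.
Each forward site pairs with the reverse site to give a product ending at position 81: sizes 41, 31 bp.

41 bp, 31 bp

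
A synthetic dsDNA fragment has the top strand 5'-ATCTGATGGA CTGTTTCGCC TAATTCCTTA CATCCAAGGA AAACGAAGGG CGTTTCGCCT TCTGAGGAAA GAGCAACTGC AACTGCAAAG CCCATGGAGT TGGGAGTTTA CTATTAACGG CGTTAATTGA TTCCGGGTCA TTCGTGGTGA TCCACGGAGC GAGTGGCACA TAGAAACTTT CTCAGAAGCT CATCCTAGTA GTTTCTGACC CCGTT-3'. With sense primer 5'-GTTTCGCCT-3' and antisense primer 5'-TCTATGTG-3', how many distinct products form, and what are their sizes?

Two products: 162 bp, 123 bp

The forward primer GTTTCGCCT matches the top strand at positions 13–21, 52–60.
The reverse primer's reverse complement is CACATAGA, matching at positions 167–174.
Each forward site pairs with the reverse site to give a product ending at position 174: sizes 162, 123 bp.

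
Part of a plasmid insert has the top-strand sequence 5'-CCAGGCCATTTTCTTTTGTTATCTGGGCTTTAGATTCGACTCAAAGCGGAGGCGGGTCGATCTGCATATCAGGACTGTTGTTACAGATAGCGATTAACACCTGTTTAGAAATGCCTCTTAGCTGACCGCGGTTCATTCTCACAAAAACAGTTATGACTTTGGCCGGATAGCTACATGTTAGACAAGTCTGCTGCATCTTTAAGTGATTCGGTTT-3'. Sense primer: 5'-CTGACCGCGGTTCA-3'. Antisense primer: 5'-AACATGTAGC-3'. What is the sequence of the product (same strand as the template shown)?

5'-CTGACCGCGGTTCATTCTCACAAAAACAGTTATGACTTTGGCCGGATAGCTACATGTT-3'

Forward primer CTGACCGCGGTTCA is found on the top strand at positions 122–135.
Taking the reverse complement of AACATGTAGC gives GCTACATGTT, found at positions 170–179 on the template; the primer anneals here to the top strand with its 3' end pointing upstream.
The product is the template from position 122 through 179 (58 bp).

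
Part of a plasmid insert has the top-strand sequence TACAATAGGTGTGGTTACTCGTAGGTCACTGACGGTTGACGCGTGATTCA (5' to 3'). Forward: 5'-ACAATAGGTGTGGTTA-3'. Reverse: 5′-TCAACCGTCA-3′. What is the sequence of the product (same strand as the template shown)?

Forward primer ACAATAGGTGTGGTTA is found on the top strand at positions 2–17.
The reverse primer's reverse complement is TGACGGTTGA, which matches the template at positions 30–39.
The product is the template from position 2 through 39 (38 bp).

5'-ACAATAGGTGTGGTTACTCGTAGGTCACTGACGGTTGA-3'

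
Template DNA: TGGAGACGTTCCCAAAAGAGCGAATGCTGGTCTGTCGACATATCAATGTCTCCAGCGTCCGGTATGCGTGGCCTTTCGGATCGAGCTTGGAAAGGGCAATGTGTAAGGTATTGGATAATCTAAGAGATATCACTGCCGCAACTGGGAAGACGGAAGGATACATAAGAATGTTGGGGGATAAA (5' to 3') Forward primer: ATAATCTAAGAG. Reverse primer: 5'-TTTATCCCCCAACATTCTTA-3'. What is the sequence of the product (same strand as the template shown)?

Scanning the template, ATAATCTAAGAG occurs at positions 115–126; this primer anneals to the bottom strand there with its 3' end pointing downstream.
Reverse complement of the reverse primer: TAAGAATGTTGGGGGATAAA. This occurs on the top strand at positions 163–182.
The product is the template from position 115 through 182 (68 bp).

5'-ATAATCTAAGAGATATCACTGCCGCAACTGGGAAGACGGAAGGATACATAAGAATGTTGGGGGATAAA-3'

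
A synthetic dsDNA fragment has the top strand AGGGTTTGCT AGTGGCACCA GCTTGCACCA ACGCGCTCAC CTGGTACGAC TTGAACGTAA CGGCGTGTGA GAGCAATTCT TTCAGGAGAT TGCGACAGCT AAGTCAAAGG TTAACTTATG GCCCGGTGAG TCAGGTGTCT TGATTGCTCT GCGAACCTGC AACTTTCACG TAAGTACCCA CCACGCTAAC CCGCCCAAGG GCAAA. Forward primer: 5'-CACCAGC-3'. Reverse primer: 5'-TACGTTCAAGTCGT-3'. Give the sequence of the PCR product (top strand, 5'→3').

The forward primer matches the template at positions 16–22.
Taking the reverse complement of TACGTTCAAGTCGT gives ACGACTTGAACGTA, found at positions 46–59 on the template; the primer anneals here to the top strand with its 3' end pointing upstream.
The product is the template from position 16 through 59 (44 bp).

5'-CACCAGCTTGCACCAACGCGCTCACCTGGTACGACTTGAACGTA-3'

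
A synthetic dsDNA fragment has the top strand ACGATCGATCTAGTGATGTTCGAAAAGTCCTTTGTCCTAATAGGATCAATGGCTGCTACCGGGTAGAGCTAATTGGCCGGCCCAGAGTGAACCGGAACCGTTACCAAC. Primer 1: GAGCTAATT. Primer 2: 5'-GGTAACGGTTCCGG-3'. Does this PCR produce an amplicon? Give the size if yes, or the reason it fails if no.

Primer 1 (GAGCTAATT) matches the top strand at positions 66–74; it acts as a forward primer.
Primer 2's reverse complement is CCGGAACCGTTACC, matching the top strand at positions 92–105; it acts as a reverse primer.
The 3' ends face each other across positions 66–105, giving a 40 bp product.

Yes — a 40 bp product.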